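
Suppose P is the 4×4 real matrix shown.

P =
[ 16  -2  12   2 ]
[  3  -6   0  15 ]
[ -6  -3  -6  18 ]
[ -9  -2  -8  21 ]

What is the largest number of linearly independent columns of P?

Row reduce to echelon form.
R2 ← R2 − (3/16)·R1: [0, -45/8, -9/4, 117/8]
R3 ← R3 + (3/8)·R1: [0, -15/4, -3/2, 75/4]
R4 ← R4 + (9/16)·R1: [0, -25/8, -5/4, 177/8]
R3 ← R3 − (2/3)·R2: [0, 0, 0, 9]
R4 ← R4 − (5/9)·R2: [0, 0, 0, 14]
R4 ← R4 − (14/9)·R3: [0, 0, 0, 0]
Echelon form has 3 nonzero rows, so rank(P) = 3.
The rank gives the maximum number of linearly independent columns: 3.

3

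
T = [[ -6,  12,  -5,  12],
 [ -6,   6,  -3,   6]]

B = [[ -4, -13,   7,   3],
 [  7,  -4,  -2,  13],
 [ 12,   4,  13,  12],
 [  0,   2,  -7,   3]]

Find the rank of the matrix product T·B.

First compute TB:
[[ 48,  34, -215, 114],
 [ 30,  54, -135,  42]]
Now row reduce the product.
R2 ← R2 − (5/8)·R1: [0, 131/4, -5/8, -117/4]
2 nonzero rows, so rank(TB) = 2.

2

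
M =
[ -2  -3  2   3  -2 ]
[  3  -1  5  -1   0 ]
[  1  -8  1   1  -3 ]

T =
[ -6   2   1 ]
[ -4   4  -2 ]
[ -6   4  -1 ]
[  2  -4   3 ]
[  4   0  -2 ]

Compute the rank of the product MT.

2

First compute MT:
[[ 10, -20,  15],
 [-46,  26,  -3],
 [ 10, -30,  25]]
Now row reduce the product.
R2 ← R2 + (23/5)·R1: [0, -66, 66]
R3 ← R3 − R1: [0, -10, 10]
R3 ← R3 − (5/33)·R2: [0, 0, 0]
2 nonzero rows, so rank(MT) = 2.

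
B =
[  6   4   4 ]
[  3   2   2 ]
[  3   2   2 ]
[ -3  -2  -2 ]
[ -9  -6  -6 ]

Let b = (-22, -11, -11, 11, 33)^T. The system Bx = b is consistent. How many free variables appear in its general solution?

2

Row reduce the augmented matrix [B | b].
R2 ← R2 − (1/2)·R1: [0, 0, 0, 0]
R3 ← R3 − (1/2)·R1: [0, 0, 0, 0]
R4 ← R4 + (1/2)·R1: [0, 0, 0, 0]
R5 ← R5 + (3/2)·R1: [0, 0, 0, 0]
The echelon form has 1 nonzero rows, and every pivot lies in the first 3 columns, so rank(B) = rank([B|b]) = 1.
The system is consistent.
Free variables = (unknowns) − (rank) = 3 − 1 = 2.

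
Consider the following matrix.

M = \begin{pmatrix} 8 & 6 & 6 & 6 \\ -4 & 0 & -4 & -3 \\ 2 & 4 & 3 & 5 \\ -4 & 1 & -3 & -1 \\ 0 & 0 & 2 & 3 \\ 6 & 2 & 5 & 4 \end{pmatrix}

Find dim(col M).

Row reduce to echelon form.
R2 ← R2 + (1/2)·R1: [0, 3, -1, 0]
R3 ← R3 − (1/4)·R1: [0, 5/2, 3/2, 7/2]
R4 ← R4 + (1/2)·R1: [0, 4, 0, 2]
R6 ← R6 − (3/4)·R1: [0, -5/2, 1/2, -1/2]
R3 ← R3 − (5/6)·R2: [0, 0, 7/3, 7/2]
R4 ← R4 − (4/3)·R2: [0, 0, 4/3, 2]
R6 ← R6 + (5/6)·R2: [0, 0, -1/3, -1/2]
R4 ← R4 − (4/7)·R3: [0, 0, 0, 0]
R5 ← R5 − (6/7)·R3: [0, 0, 0, 0]
R6 ← R6 + (1/7)·R3: [0, 0, 0, 0]
Echelon form has 3 nonzero rows, so rank(M) = 3.
The column space has dimension equal to the rank: 3.

3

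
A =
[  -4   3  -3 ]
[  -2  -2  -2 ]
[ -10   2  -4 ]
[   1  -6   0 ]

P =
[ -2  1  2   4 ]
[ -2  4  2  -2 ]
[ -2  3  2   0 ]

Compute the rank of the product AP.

First compute AP:
[[  8,  -1,  -8, -22],
 [ 12, -16, -12,  -4],
 [ 24, -14, -24, -44],
 [ 10, -23, -10,  16]]
Now row reduce the product.
R2 ← R2 − (3/2)·R1: [0, -29/2, 0, 29]
R3 ← R3 − (3)·R1: [0, -11, 0, 22]
R4 ← R4 − (5/4)·R1: [0, -87/4, 0, 87/2]
R3 ← R3 − (22/29)·R2: [0, 0, 0, 0]
R4 ← R4 − (3/2)·R2: [0, 0, 0, 0]
2 nonzero rows, so rank(AP) = 2.

2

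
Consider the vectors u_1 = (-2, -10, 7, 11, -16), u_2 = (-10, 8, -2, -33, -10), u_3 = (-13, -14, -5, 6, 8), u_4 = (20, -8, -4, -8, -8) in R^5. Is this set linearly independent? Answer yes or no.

yes

Form the matrix with these vectors as rows and row reduce.
R2 ← R2 − (5)·R1: [0, 58, -37, -88, 70]
R3 ← R3 − (13/2)·R1: [0, 51, -101/2, -131/2, 112]
R4 ← R4 + (10)·R1: [0, -108, 66, 102, -168]
R3 ← R3 − (51/58)·R2: [0, 0, -521/29, 689/58, 1463/29]
R4 ← R4 + (54/29)·R2: [0, 0, -84/29, -1794/29, -1092/29]
R4 ← R4 − (84/521)·R3: [0, 0, 0, -33228/521, -23856/521]
4 nonzero rows, so the 4 vectors span a space of dimension 4.
Since 4 = 4, the vectors are linearly independent.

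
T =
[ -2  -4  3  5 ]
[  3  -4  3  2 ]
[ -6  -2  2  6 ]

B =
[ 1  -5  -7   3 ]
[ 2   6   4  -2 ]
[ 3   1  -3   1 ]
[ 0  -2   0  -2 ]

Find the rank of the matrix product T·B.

3

First compute TB:
[[ -1, -21, -11,  -5],
 [  4, -40, -46,  16],
 [ -4,   8,  28, -24]]
Now row reduce the product.
R2 ← R2 + (4)·R1: [0, -124, -90, -4]
R3 ← R3 − (4)·R1: [0, 92, 72, -4]
R3 ← R3 + (23/31)·R2: [0, 0, 162/31, -216/31]
3 nonzero rows, so rank(TB) = 3.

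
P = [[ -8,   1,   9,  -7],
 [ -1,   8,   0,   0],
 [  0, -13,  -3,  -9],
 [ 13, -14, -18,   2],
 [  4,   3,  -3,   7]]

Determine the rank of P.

Row reduce to echelon form.
R2 ← R2 − (1/8)·R1: [0, 63/8, -9/8, 7/8]
R4 ← R4 + (13/8)·R1: [0, -99/8, -27/8, -75/8]
R5 ← R5 + (1/2)·R1: [0, 7/2, 3/2, 7/2]
R3 ← R3 + (104/63)·R2: [0, 0, -34/7, -68/9]
R4 ← R4 + (11/7)·R2: [0, 0, -36/7, -8]
R5 ← R5 − (4/9)·R2: [0, 0, 2, 28/9]
R4 ← R4 − (18/17)·R3: [0, 0, 0, 0]
R5 ← R5 + (7/17)·R3: [0, 0, 0, 0]
Echelon form has 3 nonzero rows, so rank(P) = 3.

3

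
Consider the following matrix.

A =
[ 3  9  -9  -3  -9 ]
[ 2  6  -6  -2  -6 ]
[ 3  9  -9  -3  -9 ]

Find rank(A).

Row reduce to echelon form.
R2 ← R2 − (2/3)·R1: [0, 0, 0, 0, 0]
R3 ← R3 − R1: [0, 0, 0, 0, 0]
Echelon form has 1 nonzero row, so rank(A) = 1.

1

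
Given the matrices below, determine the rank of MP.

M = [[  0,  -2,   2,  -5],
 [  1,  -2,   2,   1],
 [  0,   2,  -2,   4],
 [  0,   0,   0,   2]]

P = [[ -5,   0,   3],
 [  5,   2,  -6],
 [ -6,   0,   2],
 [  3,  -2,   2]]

3

First compute MP:
[[-37,   6,   6],
 [-24,  -6,  21],
 [ 34,  -4,  -8],
 [  6,  -4,   4]]
Now row reduce the product.
R2 ← R2 − (24/37)·R1: [0, -366/37, 633/37]
R3 ← R3 + (34/37)·R1: [0, 56/37, -92/37]
R4 ← R4 + (6/37)·R1: [0, -112/37, 184/37]
R3 ← R3 + (28/183)·R2: [0, 0, 8/61]
R4 ← R4 − (56/183)·R2: [0, 0, -16/61]
R4 ← R4 + (2)·R3: [0, 0, 0]
3 nonzero rows, so rank(MP) = 3.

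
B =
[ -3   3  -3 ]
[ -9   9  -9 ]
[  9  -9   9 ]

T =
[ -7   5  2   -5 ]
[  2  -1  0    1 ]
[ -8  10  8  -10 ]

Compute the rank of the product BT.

1

First compute BT:
[[ 51, -48, -30,  48],
 [153, -144, -90, 144],
 [-153, 144,  90, -144]]
Now row reduce the product.
R2 ← R2 − (3)·R1: [0, 0, 0, 0]
R3 ← R3 + (3)·R1: [0, 0, 0, 0]
1 nonzero row, so rank(BT) = 1.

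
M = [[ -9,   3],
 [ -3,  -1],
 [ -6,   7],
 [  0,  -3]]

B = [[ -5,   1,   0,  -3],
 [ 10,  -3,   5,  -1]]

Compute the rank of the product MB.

First compute MB:
[[ 75, -18,  15,  24],
 [  5,   0,  -5,  10],
 [100, -27,  35,  11],
 [-30,   9, -15,   3]]
Now row reduce the product.
R2 ← R2 − (1/15)·R1: [0, 6/5, -6, 42/5]
R3 ← R3 − (4/3)·R1: [0, -3, 15, -21]
R4 ← R4 + (2/5)·R1: [0, 9/5, -9, 63/5]
R3 ← R3 + (5/2)·R2: [0, 0, 0, 0]
R4 ← R4 − (3/2)·R2: [0, 0, 0, 0]
2 nonzero rows, so rank(MB) = 2.

2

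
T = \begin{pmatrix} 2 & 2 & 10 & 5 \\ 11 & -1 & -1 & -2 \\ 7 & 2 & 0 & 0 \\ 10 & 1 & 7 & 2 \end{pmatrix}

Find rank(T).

Row reduce to echelon form.
R2 ← R2 − (11/2)·R1: [0, -12, -56, -59/2]
R3 ← R3 − (7/2)·R1: [0, -5, -35, -35/2]
R4 ← R4 − (5)·R1: [0, -9, -43, -23]
R3 ← R3 − (5/12)·R2: [0, 0, -35/3, -125/24]
R4 ← R4 − (3/4)·R2: [0, 0, -1, -7/8]
R4 ← R4 − (3/35)·R3: [0, 0, 0, -3/7]
Echelon form has 4 nonzero rows, so rank(T) = 4.

4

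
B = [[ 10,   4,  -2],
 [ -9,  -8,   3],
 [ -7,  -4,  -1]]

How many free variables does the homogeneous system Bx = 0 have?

0

Row reduce to echelon form.
R2 ← R2 + (9/10)·R1: [0, -22/5, 6/5]
R3 ← R3 + (7/10)·R1: [0, -6/5, -12/5]
R3 ← R3 − (3/11)·R2: [0, 0, -30/11]
3 nonzero rows, so rank(B) = 3.
B has 3 columns; by rank–nullity, nullity = 3 − 3 = 0.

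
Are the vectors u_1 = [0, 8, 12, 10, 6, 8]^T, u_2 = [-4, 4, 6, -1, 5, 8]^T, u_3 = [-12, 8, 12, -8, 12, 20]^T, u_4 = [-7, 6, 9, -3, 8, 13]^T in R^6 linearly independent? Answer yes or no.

no

Form the matrix with these vectors as rows and row reduce.
Swap R1 ↔ R2
R3 ← R3 − (3)·R1: [0, -4, -6, -5, -3, -4]
R4 ← R4 − (7/4)·R1: [0, -1, -3/2, -5/4, -3/4, -1]
R3 ← R3 + (1/2)·R2: [0, 0, 0, 0, 0, 0]
R4 ← R4 + (1/8)·R2: [0, 0, 0, 0, 0, 0]
2 nonzero rows, so the 4 vectors span a space of dimension 2.
Since 2 < 4, the vectors are linearly dependent.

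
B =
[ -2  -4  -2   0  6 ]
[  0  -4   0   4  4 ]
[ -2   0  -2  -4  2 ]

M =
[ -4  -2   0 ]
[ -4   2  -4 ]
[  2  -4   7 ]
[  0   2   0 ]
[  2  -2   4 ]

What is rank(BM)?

First compute BM:
[[ 32,  -8,  26],
 [ 24,  -8,  32],
 [  8,   0,  -6]]
Now row reduce the product.
R2 ← R2 − (3/4)·R1: [0, -2, 25/2]
R3 ← R3 − (1/4)·R1: [0, 2, -25/2]
R3 ← R3 + R2: [0, 0, 0]
2 nonzero rows, so rank(BM) = 2.

2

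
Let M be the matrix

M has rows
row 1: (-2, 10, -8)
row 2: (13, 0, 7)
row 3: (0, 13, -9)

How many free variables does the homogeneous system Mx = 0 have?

1

Row reduce to echelon form.
R2 ← R2 + (13/2)·R1: [0, 65, -45]
R3 ← R3 − (1/5)·R2: [0, 0, 0]
2 nonzero rows, so rank(M) = 2.
M has 3 columns; by rank–nullity, nullity = 3 − 2 = 1.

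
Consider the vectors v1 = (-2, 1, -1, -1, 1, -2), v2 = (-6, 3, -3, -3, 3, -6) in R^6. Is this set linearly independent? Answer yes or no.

no

Form the matrix with these vectors as rows and row reduce.
R2 ← R2 − (3)·R1: [0, 0, 0, 0, 0, 0]
1 nonzero row, so the 2 vectors span a space of dimension 1.
Since 1 < 2, the vectors are linearly dependent.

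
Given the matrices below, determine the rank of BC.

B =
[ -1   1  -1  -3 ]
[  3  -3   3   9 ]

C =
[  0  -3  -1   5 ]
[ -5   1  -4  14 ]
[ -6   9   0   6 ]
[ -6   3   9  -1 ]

1

First compute BC:
[[ 19, -14, -30,   6],
 [-57,  42,  90, -18]]
Now row reduce the product.
R2 ← R2 + (3)·R1: [0, 0, 0, 0]
1 nonzero row, so rank(BC) = 1.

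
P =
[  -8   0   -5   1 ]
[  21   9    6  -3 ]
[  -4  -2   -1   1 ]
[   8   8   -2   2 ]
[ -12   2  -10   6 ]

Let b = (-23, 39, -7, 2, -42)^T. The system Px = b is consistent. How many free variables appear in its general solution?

Row reduce the augmented matrix [P | b].
R2 ← R2 + (21/8)·R1: [0, 9, -57/8, -3/8, -171/8]
R3 ← R3 − (1/2)·R1: [0, -2, 3/2, 1/2, 9/2]
R4 ← R4 + R1: [0, 8, -7, 3, -21]
R5 ← R5 − (3/2)·R1: [0, 2, -5/2, 9/2, -15/2]
R3 ← R3 + (2/9)·R2: [0, 0, -1/12, 5/12, -1/4]
R4 ← R4 − (8/9)·R2: [0, 0, -2/3, 10/3, -2]
R5 ← R5 − (2/9)·R2: [0, 0, -11/12, 55/12, -11/4]
R4 ← R4 − (8)·R3: [0, 0, 0, 0, 0]
R5 ← R5 − (11)·R3: [0, 0, 0, 0, 0]
The echelon form has 3 nonzero rows, and every pivot lies in the first 4 columns, so rank(P) = rank([P|b]) = 3.
The system is consistent.
Free variables = (unknowns) − (rank) = 4 − 3 = 1.

1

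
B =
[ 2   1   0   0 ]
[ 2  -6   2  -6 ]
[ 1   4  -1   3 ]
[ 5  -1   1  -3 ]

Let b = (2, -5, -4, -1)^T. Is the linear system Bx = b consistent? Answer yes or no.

Row reduce the augmented matrix [B | b].
R2 ← R2 − R1: [0, -7, 2, -6, -7]
R3 ← R3 − (1/2)·R1: [0, 7/2, -1, 3, -5]
R4 ← R4 − (5/2)·R1: [0, -7/2, 1, -3, -6]
R3 ← R3 + (1/2)·R2: [0, 0, 0, 0, -17/2]
R4 ← R4 − (1/2)·R2: [0, 0, 0, 0, -5/2]
R4 ← R4 − (5/17)·R3: [0, 0, 0, 0, 0]
The echelon form has 3 nonzero rows; the last pivot sits in the augmented column, so rank(B) = 2 but rank([B|b]) = 3.
Since the ranks differ, the system is inconsistent.

no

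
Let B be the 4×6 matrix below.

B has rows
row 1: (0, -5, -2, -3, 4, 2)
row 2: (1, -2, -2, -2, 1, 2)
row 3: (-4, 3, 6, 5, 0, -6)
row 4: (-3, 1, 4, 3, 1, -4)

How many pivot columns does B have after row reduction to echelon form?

2

Row reduce to echelon form.
Swap R1 ↔ R2
R3 ← R3 + (4)·R1: [0, -5, -2, -3, 4, 2]
R4 ← R4 + (3)·R1: [0, -5, -2, -3, 4, 2]
R3 ← R3 − R2: [0, 0, 0, 0, 0, 0]
R4 ← R4 − R2: [0, 0, 0, 0, 0, 0]
Echelon form has 2 nonzero rows, so rank(B) = 2.
Each nonzero row contributes one pivot column: 2 pivot columns.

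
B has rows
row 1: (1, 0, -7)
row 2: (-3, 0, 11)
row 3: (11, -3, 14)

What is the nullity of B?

0

Row reduce to echelon form.
R2 ← R2 + (3)·R1: [0, 0, -10]
R3 ← R3 − (11)·R1: [0, -3, 91]
Swap R2 ↔ R3
3 nonzero rows, so rank(B) = 3.
B has 3 columns; by rank–nullity, nullity = 3 − 3 = 0.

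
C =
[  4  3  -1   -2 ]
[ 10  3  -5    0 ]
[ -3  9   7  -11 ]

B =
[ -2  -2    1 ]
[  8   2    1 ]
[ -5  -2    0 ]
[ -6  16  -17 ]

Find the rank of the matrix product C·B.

First compute CB:
[[ 33, -32,  41],
 [ 29,  -4,  13],
 [109, -166, 193]]
Now row reduce the product.
R2 ← R2 − (29/33)·R1: [0, 796/33, -760/33]
R3 ← R3 − (109/33)·R1: [0, -1990/33, 1900/33]
R3 ← R3 + (5/2)·R2: [0, 0, 0]
2 nonzero rows, so rank(CB) = 2.

2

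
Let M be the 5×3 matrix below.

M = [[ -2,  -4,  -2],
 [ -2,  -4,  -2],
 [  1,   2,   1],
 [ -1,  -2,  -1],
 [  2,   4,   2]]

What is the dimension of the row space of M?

Row reduce to echelon form.
R2 ← R2 − R1: [0, 0, 0]
R3 ← R3 + (1/2)·R1: [0, 0, 0]
R4 ← R4 − (1/2)·R1: [0, 0, 0]
R5 ← R5 + R1: [0, 0, 0]
Echelon form has 1 nonzero row, so rank(M) = 1.
The row space has dimension equal to the rank: 1.

1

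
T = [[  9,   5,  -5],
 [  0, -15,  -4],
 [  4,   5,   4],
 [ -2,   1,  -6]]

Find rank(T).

3

Row reduce to echelon form.
R3 ← R3 − (4/9)·R1: [0, 25/9, 56/9]
R4 ← R4 + (2/9)·R1: [0, 19/9, -64/9]
R3 ← R3 + (5/27)·R2: [0, 0, 148/27]
R4 ← R4 + (19/135)·R2: [0, 0, -1036/135]
R4 ← R4 + (7/5)·R3: [0, 0, 0]
Echelon form has 3 nonzero rows, so rank(T) = 3.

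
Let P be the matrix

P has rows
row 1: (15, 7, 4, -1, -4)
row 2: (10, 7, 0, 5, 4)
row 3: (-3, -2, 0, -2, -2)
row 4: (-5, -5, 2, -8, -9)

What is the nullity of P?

2

Row reduce to echelon form.
R2 ← R2 − (2/3)·R1: [0, 7/3, -8/3, 17/3, 20/3]
R3 ← R3 + (1/5)·R1: [0, -3/5, 4/5, -11/5, -14/5]
R4 ← R4 + (1/3)·R1: [0, -8/3, 10/3, -25/3, -31/3]
R3 ← R3 + (9/35)·R2: [0, 0, 4/35, -26/35, -38/35]
R4 ← R4 + (8/7)·R2: [0, 0, 2/7, -13/7, -19/7]
R4 ← R4 − (5/2)·R3: [0, 0, 0, 0, 0]
3 nonzero rows, so rank(P) = 3.
P has 5 columns; by rank–nullity, nullity = 5 − 3 = 2.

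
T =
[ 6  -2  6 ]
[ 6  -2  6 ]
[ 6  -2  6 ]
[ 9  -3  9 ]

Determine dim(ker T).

2

Row reduce to echelon form.
R2 ← R2 − R1: [0, 0, 0]
R3 ← R3 − R1: [0, 0, 0]
R4 ← R4 − (3/2)·R1: [0, 0, 0]
1 nonzero row, so rank(T) = 1.
T has 3 columns; by rank–nullity, nullity = 3 − 1 = 2.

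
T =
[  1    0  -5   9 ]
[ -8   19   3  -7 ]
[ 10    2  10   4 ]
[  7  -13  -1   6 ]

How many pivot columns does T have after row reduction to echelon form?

Row reduce to echelon form.
R2 ← R2 + (8)·R1: [0, 19, -37, 65]
R3 ← R3 − (10)·R1: [0, 2, 60, -86]
R4 ← R4 − (7)·R1: [0, -13, 34, -57]
R3 ← R3 − (2/19)·R2: [0, 0, 1214/19, -1764/19]
R4 ← R4 + (13/19)·R2: [0, 0, 165/19, -238/19]
R4 ← R4 − (165/1214)·R3: [0, 0, 0, 56/607]
Echelon form has 4 nonzero rows, so rank(T) = 4.
Each nonzero row contributes one pivot column: 4 pivot columns.

4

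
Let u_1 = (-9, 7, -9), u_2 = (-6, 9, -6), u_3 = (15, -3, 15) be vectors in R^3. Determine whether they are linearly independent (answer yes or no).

no

Form the matrix with these vectors as rows and row reduce.
R2 ← R2 − (2/3)·R1: [0, 13/3, 0]
R3 ← R3 + (5/3)·R1: [0, 26/3, 0]
R3 ← R3 − (2)·R2: [0, 0, 0]
2 nonzero rows, so the 3 vectors span a space of dimension 2.
Since 2 < 3, the vectors are linearly dependent.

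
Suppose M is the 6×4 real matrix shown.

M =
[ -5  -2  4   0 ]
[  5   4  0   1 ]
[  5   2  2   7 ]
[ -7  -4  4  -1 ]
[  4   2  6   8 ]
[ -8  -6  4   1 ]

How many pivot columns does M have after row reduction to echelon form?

Row reduce to echelon form.
R2 ← R2 + R1: [0, 2, 4, 1]
R3 ← R3 + R1: [0, 0, 6, 7]
R4 ← R4 − (7/5)·R1: [0, -6/5, -8/5, -1]
R5 ← R5 + (4/5)·R1: [0, 2/5, 46/5, 8]
R6 ← R6 − (8/5)·R1: [0, -14/5, -12/5, 1]
R4 ← R4 + (3/5)·R2: [0, 0, 4/5, -2/5]
R5 ← R5 − (1/5)·R2: [0, 0, 42/5, 39/5]
R6 ← R6 + (7/5)·R2: [0, 0, 16/5, 12/5]
R4 ← R4 − (2/15)·R3: [0, 0, 0, -4/3]
R5 ← R5 − (7/5)·R3: [0, 0, 0, -2]
R6 ← R6 − (8/15)·R3: [0, 0, 0, -4/3]
R5 ← R5 − (3/2)·R4: [0, 0, 0, 0]
R6 ← R6 − R4: [0, 0, 0, 0]
Echelon form has 4 nonzero rows, so rank(M) = 4.
Each nonzero row contributes one pivot column: 4 pivot columns.

4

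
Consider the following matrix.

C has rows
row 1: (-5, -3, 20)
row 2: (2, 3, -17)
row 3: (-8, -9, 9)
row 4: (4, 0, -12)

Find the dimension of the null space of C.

Row reduce to echelon form.
R2 ← R2 + (2/5)·R1: [0, 9/5, -9]
R3 ← R3 − (8/5)·R1: [0, -21/5, -23]
R4 ← R4 + (4/5)·R1: [0, -12/5, 4]
R3 ← R3 + (7/3)·R2: [0, 0, -44]
R4 ← R4 + (4/3)·R2: [0, 0, -8]
R4 ← R4 − (2/11)·R3: [0, 0, 0]
3 nonzero rows, so rank(C) = 3.
C has 3 columns; by rank–nullity, nullity = 3 − 3 = 0.

0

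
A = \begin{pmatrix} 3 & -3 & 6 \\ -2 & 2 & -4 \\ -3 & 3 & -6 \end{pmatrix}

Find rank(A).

Row reduce to echelon form.
R2 ← R2 + (2/3)·R1: [0, 0, 0]
R3 ← R3 + R1: [0, 0, 0]
Echelon form has 1 nonzero row, so rank(A) = 1.

1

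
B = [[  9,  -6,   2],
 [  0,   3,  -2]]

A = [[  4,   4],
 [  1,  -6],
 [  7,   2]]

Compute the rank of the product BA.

2

First compute BA:
[[ 44,  76],
 [-11, -22]]
Now row reduce the product.
R2 ← R2 + (1/4)·R1: [0, -3]
2 nonzero rows, so rank(BA) = 2.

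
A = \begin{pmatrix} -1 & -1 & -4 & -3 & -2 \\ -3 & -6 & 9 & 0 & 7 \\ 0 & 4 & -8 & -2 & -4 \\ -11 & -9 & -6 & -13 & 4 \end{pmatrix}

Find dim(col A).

3

Row reduce to echelon form.
R2 ← R2 − (3)·R1: [0, -3, 21, 9, 13]
R4 ← R4 − (11)·R1: [0, 2, 38, 20, 26]
R3 ← R3 + (4/3)·R2: [0, 0, 20, 10, 40/3]
R4 ← R4 + (2/3)·R2: [0, 0, 52, 26, 104/3]
R4 ← R4 − (13/5)·R3: [0, 0, 0, 0, 0]
Echelon form has 3 nonzero rows, so rank(A) = 3.
The column space has dimension equal to the rank: 3.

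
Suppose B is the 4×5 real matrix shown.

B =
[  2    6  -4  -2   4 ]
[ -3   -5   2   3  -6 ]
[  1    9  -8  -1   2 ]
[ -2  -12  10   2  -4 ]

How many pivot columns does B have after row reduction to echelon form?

Row reduce to echelon form.
R2 ← R2 + (3/2)·R1: [0, 4, -4, 0, 0]
R3 ← R3 − (1/2)·R1: [0, 6, -6, 0, 0]
R4 ← R4 + R1: [0, -6, 6, 0, 0]
R3 ← R3 − (3/2)·R2: [0, 0, 0, 0, 0]
R4 ← R4 + (3/2)·R2: [0, 0, 0, 0, 0]
Echelon form has 2 nonzero rows, so rank(B) = 2.
Each nonzero row contributes one pivot column: 2 pivot columns.

2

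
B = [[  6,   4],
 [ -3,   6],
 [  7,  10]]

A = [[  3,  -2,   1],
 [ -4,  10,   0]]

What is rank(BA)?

2

First compute BA:
[[  2,  28,   6],
 [-33,  66,  -3],
 [-19,  86,   7]]
Now row reduce the product.
R2 ← R2 + (33/2)·R1: [0, 528, 96]
R3 ← R3 + (19/2)·R1: [0, 352, 64]
R3 ← R3 − (2/3)·R2: [0, 0, 0]
2 nonzero rows, so rank(BA) = 2.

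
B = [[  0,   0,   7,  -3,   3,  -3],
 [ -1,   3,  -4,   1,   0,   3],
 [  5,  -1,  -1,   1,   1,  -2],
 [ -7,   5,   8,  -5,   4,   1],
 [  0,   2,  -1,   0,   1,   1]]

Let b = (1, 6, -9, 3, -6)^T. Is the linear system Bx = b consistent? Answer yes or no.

no

Row reduce the augmented matrix [B | b].
Swap R1 ↔ R2
R3 ← R3 + (5)·R1: [0, 14, -21, 6, 1, 13, 21]
R4 ← R4 − (7)·R1: [0, -16, 36, -12, 4, -20, -39]
Swap R2 ↔ R3
R4 ← R4 + (8/7)·R2: [0, 0, 12, -36/7, 36/7, -36/7, -15]
R5 ← R5 − (1/7)·R2: [0, 0, 2, -6/7, 6/7, -6/7, -9]
R4 ← R4 − (12/7)·R3: [0, 0, 0, 0, 0, 0, -117/7]
R5 ← R5 − (2/7)·R3: [0, 0, 0, 0, 0, 0, -65/7]
R5 ← R5 − (5/9)·R4: [0, 0, 0, 0, 0, 0, 0]
The echelon form has 4 nonzero rows; the last pivot sits in the augmented column, so rank(B) = 3 but rank([B|b]) = 4.
Since the ranks differ, the system is inconsistent.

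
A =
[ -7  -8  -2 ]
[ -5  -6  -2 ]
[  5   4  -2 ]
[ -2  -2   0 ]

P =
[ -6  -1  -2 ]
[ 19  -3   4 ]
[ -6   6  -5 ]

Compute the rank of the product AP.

First compute AP:
[[-98,  19,  -8],
 [-72,  11,  -4],
 [ 58, -29,  16],
 [-26,   8,  -4]]
Now row reduce the product.
R2 ← R2 − (36/49)·R1: [0, -145/49, 92/49]
R3 ← R3 + (29/49)·R1: [0, -870/49, 552/49]
R4 ← R4 − (13/49)·R1: [0, 145/49, -92/49]
R3 ← R3 − (6)·R2: [0, 0, 0]
R4 ← R4 + R2: [0, 0, 0]
2 nonzero rows, so rank(AP) = 2.

2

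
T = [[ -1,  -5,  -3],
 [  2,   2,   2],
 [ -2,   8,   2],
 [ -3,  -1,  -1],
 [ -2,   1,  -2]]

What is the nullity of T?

Row reduce to echelon form.
R2 ← R2 + (2)·R1: [0, -8, -4]
R3 ← R3 − (2)·R1: [0, 18, 8]
R4 ← R4 − (3)·R1: [0, 14, 8]
R5 ← R5 − (2)·R1: [0, 11, 4]
R3 ← R3 + (9/4)·R2: [0, 0, -1]
R4 ← R4 + (7/4)·R2: [0, 0, 1]
R5 ← R5 + (11/8)·R2: [0, 0, -3/2]
R4 ← R4 + R3: [0, 0, 0]
R5 ← R5 − (3/2)·R3: [0, 0, 0]
3 nonzero rows, so rank(T) = 3.
T has 3 columns; by rank–nullity, nullity = 3 − 3 = 0.

0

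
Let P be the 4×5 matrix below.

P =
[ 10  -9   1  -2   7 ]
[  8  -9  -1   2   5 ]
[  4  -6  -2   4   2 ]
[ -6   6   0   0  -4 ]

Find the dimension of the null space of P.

3

Row reduce to echelon form.
R2 ← R2 − (4/5)·R1: [0, -9/5, -9/5, 18/5, -3/5]
R3 ← R3 − (2/5)·R1: [0, -12/5, -12/5, 24/5, -4/5]
R4 ← R4 + (3/5)·R1: [0, 3/5, 3/5, -6/5, 1/5]
R3 ← R3 − (4/3)·R2: [0, 0, 0, 0, 0]
R4 ← R4 + (1/3)·R2: [0, 0, 0, 0, 0]
2 nonzero rows, so rank(P) = 2.
P has 5 columns; by rank–nullity, nullity = 5 − 2 = 3.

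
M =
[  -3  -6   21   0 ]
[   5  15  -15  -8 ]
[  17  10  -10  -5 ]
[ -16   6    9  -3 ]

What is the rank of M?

4

Row reduce to echelon form.
R2 ← R2 + (5/3)·R1: [0, 5, 20, -8]
R3 ← R3 + (17/3)·R1: [0, -24, 109, -5]
R4 ← R4 − (16/3)·R1: [0, 38, -103, -3]
R3 ← R3 + (24/5)·R2: [0, 0, 205, -217/5]
R4 ← R4 − (38/5)·R2: [0, 0, -255, 289/5]
R4 ← R4 + (51/41)·R3: [0, 0, 0, 782/205]
Echelon form has 4 nonzero rows, so rank(M) = 4.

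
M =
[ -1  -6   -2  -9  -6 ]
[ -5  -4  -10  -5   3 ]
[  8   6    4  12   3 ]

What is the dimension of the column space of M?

Row reduce to echelon form.
R2 ← R2 − (5)·R1: [0, 26, 0, 40, 33]
R3 ← R3 + (8)·R1: [0, -42, -12, -60, -45]
R3 ← R3 + (21/13)·R2: [0, 0, -12, 60/13, 108/13]
Echelon form has 3 nonzero rows, so rank(M) = 3.
The column space has dimension equal to the rank: 3.

3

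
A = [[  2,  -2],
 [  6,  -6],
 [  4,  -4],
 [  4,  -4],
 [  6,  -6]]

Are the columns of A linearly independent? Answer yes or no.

no

Row reduce A to echelon form.
R2 ← R2 − (3)·R1: [0, 0]
R3 ← R3 − (2)·R1: [0, 0]
R4 ← R4 − (2)·R1: [0, 0]
R5 ← R5 − (3)·R1: [0, 0]
1 pivot among 2 columns.
Only 1 < 2 pivot columns, so the columns are linearly dependent.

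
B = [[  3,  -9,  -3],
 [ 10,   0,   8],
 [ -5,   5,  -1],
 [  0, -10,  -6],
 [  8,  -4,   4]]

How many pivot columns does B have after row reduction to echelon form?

2

Row reduce to echelon form.
R2 ← R2 − (10/3)·R1: [0, 30, 18]
R3 ← R3 + (5/3)·R1: [0, -10, -6]
R5 ← R5 − (8/3)·R1: [0, 20, 12]
R3 ← R3 + (1/3)·R2: [0, 0, 0]
R4 ← R4 + (1/3)·R2: [0, 0, 0]
R5 ← R5 − (2/3)·R2: [0, 0, 0]
Echelon form has 2 nonzero rows, so rank(B) = 2.
Each nonzero row contributes one pivot column: 2 pivot columns.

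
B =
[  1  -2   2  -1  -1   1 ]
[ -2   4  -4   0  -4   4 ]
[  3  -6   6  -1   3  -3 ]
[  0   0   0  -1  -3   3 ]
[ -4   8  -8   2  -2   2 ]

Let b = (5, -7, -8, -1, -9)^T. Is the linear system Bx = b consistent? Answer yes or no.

no

Row reduce the augmented matrix [B | b].
R2 ← R2 + (2)·R1: [0, 0, 0, -2, -6, 6, 3]
R3 ← R3 − (3)·R1: [0, 0, 0, 2, 6, -6, -23]
R5 ← R5 + (4)·R1: [0, 0, 0, -2, -6, 6, 11]
R3 ← R3 + R2: [0, 0, 0, 0, 0, 0, -20]
R4 ← R4 − (1/2)·R2: [0, 0, 0, 0, 0, 0, -5/2]
R5 ← R5 − R2: [0, 0, 0, 0, 0, 0, 8]
R4 ← R4 − (1/8)·R3: [0, 0, 0, 0, 0, 0, 0]
R5 ← R5 + (2/5)·R3: [0, 0, 0, 0, 0, 0, 0]
The echelon form has 3 nonzero rows; the last pivot sits in the augmented column, so rank(B) = 2 but rank([B|b]) = 3.
Since the ranks differ, the system is inconsistent.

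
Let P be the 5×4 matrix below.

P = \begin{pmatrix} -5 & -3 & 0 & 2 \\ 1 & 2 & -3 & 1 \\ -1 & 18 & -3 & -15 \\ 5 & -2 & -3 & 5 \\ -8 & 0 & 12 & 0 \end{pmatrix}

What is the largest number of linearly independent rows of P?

Row reduce to echelon form.
R2 ← R2 + (1/5)·R1: [0, 7/5, -3, 7/5]
R3 ← R3 − (1/5)·R1: [0, 93/5, -3, -77/5]
R4 ← R4 + R1: [0, -5, -3, 7]
R5 ← R5 − (8/5)·R1: [0, 24/5, 12, -16/5]
R3 ← R3 − (93/7)·R2: [0, 0, 258/7, -34]
R4 ← R4 + (25/7)·R2: [0, 0, -96/7, 12]
R5 ← R5 − (24/7)·R2: [0, 0, 156/7, -8]
R4 ← R4 + (16/43)·R3: [0, 0, 0, -28/43]
R5 ← R5 − (26/43)·R3: [0, 0, 0, 540/43]
R5 ← R5 + (135/7)·R4: [0, 0, 0, 0]
Echelon form has 4 nonzero rows, so rank(P) = 4.
The rank gives the maximum number of linearly independent rows: 4.

4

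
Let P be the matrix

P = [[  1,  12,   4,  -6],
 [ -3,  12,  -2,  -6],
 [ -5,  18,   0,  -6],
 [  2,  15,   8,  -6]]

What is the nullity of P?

1

Row reduce to echelon form.
R2 ← R2 + (3)·R1: [0, 48, 10, -24]
R3 ← R3 + (5)·R1: [0, 78, 20, -36]
R4 ← R4 − (2)·R1: [0, -9, 0, 6]
R3 ← R3 − (13/8)·R2: [0, 0, 15/4, 3]
R4 ← R4 + (3/16)·R2: [0, 0, 15/8, 3/2]
R4 ← R4 − (1/2)·R3: [0, 0, 0, 0]
3 nonzero rows, so rank(P) = 3.
P has 4 columns; by rank–nullity, nullity = 4 − 3 = 1.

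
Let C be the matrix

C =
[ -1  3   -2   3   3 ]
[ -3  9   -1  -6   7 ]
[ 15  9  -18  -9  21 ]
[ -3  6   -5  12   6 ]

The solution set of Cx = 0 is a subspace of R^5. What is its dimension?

Row reduce to echelon form.
R2 ← R2 − (3)·R1: [0, 0, 5, -15, -2]
R3 ← R3 + (15)·R1: [0, 54, -48, 36, 66]
R4 ← R4 − (3)·R1: [0, -3, 1, 3, -3]
Swap R2 ↔ R3
R4 ← R4 + (1/18)·R2: [0, 0, -5/3, 5, 2/3]
R4 ← R4 + (1/3)·R3: [0, 0, 0, 0, 0]
3 nonzero rows, so rank(C) = 3.
C has 5 columns; by rank–nullity, nullity = 5 − 3 = 2.

2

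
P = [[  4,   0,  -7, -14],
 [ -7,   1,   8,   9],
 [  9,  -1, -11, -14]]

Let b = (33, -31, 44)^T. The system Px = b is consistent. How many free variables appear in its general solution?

Row reduce the augmented matrix [P | b].
R2 ← R2 + (7/4)·R1: [0, 1, -17/4, -31/2, 107/4]
R3 ← R3 − (9/4)·R1: [0, -1, 19/4, 35/2, -121/4]
R3 ← R3 + R2: [0, 0, 1/2, 2, -7/2]
The echelon form has 3 nonzero rows, and every pivot lies in the first 4 columns, so rank(P) = rank([P|b]) = 3.
The system is consistent.
Free variables = (unknowns) − (rank) = 4 − 3 = 1.

1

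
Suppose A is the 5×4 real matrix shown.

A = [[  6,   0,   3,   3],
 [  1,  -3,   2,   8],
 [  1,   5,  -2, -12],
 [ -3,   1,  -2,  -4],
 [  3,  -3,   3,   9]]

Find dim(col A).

2

Row reduce to echelon form.
R2 ← R2 − (1/6)·R1: [0, -3, 3/2, 15/2]
R3 ← R3 − (1/6)·R1: [0, 5, -5/2, -25/2]
R4 ← R4 + (1/2)·R1: [0, 1, -1/2, -5/2]
R5 ← R5 − (1/2)·R1: [0, -3, 3/2, 15/2]
R3 ← R3 + (5/3)·R2: [0, 0, 0, 0]
R4 ← R4 + (1/3)·R2: [0, 0, 0, 0]
R5 ← R5 − R2: [0, 0, 0, 0]
Echelon form has 2 nonzero rows, so rank(A) = 2.
The column space has dimension equal to the rank: 2.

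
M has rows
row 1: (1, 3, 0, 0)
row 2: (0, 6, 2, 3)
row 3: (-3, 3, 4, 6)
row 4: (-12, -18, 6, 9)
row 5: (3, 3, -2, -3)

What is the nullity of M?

Row reduce to echelon form.
R3 ← R3 + (3)·R1: [0, 12, 4, 6]
R4 ← R4 + (12)·R1: [0, 18, 6, 9]
R5 ← R5 − (3)·R1: [0, -6, -2, -3]
R3 ← R3 − (2)·R2: [0, 0, 0, 0]
R4 ← R4 − (3)·R2: [0, 0, 0, 0]
R5 ← R5 + R2: [0, 0, 0, 0]
2 nonzero rows, so rank(M) = 2.
M has 4 columns; by rank–nullity, nullity = 4 − 2 = 2.

2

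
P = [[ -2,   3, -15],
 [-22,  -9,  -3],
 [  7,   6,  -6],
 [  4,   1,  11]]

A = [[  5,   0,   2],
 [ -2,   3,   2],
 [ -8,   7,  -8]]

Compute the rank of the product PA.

First compute PA:
[[104, -96, 122],
 [-68, -48, -38],
 [ 71, -24,  74],
 [-70,  80, -78]]
Now row reduce the product.
R2 ← R2 + (17/26)·R1: [0, -1440/13, 543/13]
R3 ← R3 − (71/104)·R1: [0, 540/13, -483/52]
R4 ← R4 + (35/52)·R1: [0, 200/13, 107/26]
R3 ← R3 + (3/8)·R2: [0, 0, 51/8]
R4 ← R4 + (5/36)·R2: [0, 0, 119/12]
R4 ← R4 − (14/9)·R3: [0, 0, 0]
3 nonzero rows, so rank(PA) = 3.

3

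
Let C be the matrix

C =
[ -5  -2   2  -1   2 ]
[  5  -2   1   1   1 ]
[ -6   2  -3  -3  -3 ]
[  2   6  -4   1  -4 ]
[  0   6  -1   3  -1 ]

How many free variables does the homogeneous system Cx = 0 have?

Row reduce to echelon form.
R2 ← R2 + R1: [0, -4, 3, 0, 3]
R3 ← R3 − (6/5)·R1: [0, 22/5, -27/5, -9/5, -27/5]
R4 ← R4 + (2/5)·R1: [0, 26/5, -16/5, 3/5, -16/5]
R3 ← R3 + (11/10)·R2: [0, 0, -21/10, -9/5, -21/10]
R4 ← R4 + (13/10)·R2: [0, 0, 7/10, 3/5, 7/10]
R5 ← R5 + (3/2)·R2: [0, 0, 7/2, 3, 7/2]
R4 ← R4 + (1/3)·R3: [0, 0, 0, 0, 0]
R5 ← R5 + (5/3)·R3: [0, 0, 0, 0, 0]
3 nonzero rows, so rank(C) = 3.
C has 5 columns; by rank–nullity, nullity = 5 − 3 = 2.

2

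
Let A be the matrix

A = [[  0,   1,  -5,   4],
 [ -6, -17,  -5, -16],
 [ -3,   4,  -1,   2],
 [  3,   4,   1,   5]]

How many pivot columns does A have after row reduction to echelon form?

3

Row reduce to echelon form.
Swap R1 ↔ R2
R3 ← R3 − (1/2)·R1: [0, 25/2, 3/2, 10]
R4 ← R4 + (1/2)·R1: [0, -9/2, -3/2, -3]
R3 ← R3 − (25/2)·R2: [0, 0, 64, -40]
R4 ← R4 + (9/2)·R2: [0, 0, -24, 15]
R4 ← R4 + (3/8)·R3: [0, 0, 0, 0]
Echelon form has 3 nonzero rows, so rank(A) = 3.
Each nonzero row contributes one pivot column: 3 pivot columns.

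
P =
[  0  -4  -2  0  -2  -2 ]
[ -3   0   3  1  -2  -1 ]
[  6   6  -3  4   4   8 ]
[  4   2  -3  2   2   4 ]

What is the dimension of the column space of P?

3

Row reduce to echelon form.
Swap R1 ↔ R2
R3 ← R3 + (2)·R1: [0, 6, 3, 6, 0, 6]
R4 ← R4 + (4/3)·R1: [0, 2, 1, 10/3, -2/3, 8/3]
R3 ← R3 + (3/2)·R2: [0, 0, 0, 6, -3, 3]
R4 ← R4 + (1/2)·R2: [0, 0, 0, 10/3, -5/3, 5/3]
R4 ← R4 − (5/9)·R3: [0, 0, 0, 0, 0, 0]
Echelon form has 3 nonzero rows, so rank(P) = 3.
The column space has dimension equal to the rank: 3.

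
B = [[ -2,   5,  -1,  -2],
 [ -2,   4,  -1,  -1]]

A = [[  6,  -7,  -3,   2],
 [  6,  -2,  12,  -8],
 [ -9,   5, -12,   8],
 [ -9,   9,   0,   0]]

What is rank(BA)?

First compute BA:
[[ 45, -19,  78, -52],
 [ 30,  -8,  66, -44]]
Now row reduce the product.
R2 ← R2 − (2/3)·R1: [0, 14/3, 14, -28/3]
2 nonzero rows, so rank(BA) = 2.

2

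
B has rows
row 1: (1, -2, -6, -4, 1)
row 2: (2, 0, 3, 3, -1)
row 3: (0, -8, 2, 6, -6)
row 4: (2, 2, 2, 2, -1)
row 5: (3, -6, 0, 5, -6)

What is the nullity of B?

1

Row reduce to echelon form.
R2 ← R2 − (2)·R1: [0, 4, 15, 11, -3]
R4 ← R4 − (2)·R1: [0, 6, 14, 10, -3]
R5 ← R5 − (3)·R1: [0, 0, 18, 17, -9]
R3 ← R3 + (2)·R2: [0, 0, 32, 28, -12]
R4 ← R4 − (3/2)·R2: [0, 0, -17/2, -13/2, 3/2]
R4 ← R4 + (17/64)·R3: [0, 0, 0, 15/16, -27/16]
R5 ← R5 − (9/16)·R3: [0, 0, 0, 5/4, -9/4]
R5 ← R5 − (4/3)·R4: [0, 0, 0, 0, 0]
4 nonzero rows, so rank(B) = 4.
B has 5 columns; by rank–nullity, nullity = 5 − 4 = 1.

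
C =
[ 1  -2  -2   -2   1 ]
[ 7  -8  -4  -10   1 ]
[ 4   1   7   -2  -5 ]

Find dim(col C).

Row reduce to echelon form.
R2 ← R2 − (7)·R1: [0, 6, 10, 4, -6]
R3 ← R3 − (4)·R1: [0, 9, 15, 6, -9]
R3 ← R3 − (3/2)·R2: [0, 0, 0, 0, 0]
Echelon form has 2 nonzero rows, so rank(C) = 2.
The column space has dimension equal to the rank: 2.

2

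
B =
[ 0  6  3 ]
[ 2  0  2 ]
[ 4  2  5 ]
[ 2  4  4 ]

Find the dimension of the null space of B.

1

Row reduce to echelon form.
Swap R1 ↔ R2
R3 ← R3 − (2)·R1: [0, 2, 1]
R4 ← R4 − R1: [0, 4, 2]
R3 ← R3 − (1/3)·R2: [0, 0, 0]
R4 ← R4 − (2/3)·R2: [0, 0, 0]
2 nonzero rows, so rank(B) = 2.
B has 3 columns; by rank–nullity, nullity = 3 − 2 = 1.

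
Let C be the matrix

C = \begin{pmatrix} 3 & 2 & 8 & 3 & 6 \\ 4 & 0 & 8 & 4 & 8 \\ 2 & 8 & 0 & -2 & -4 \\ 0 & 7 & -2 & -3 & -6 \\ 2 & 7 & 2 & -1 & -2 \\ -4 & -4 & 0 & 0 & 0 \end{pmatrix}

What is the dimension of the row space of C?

3

Row reduce to echelon form.
R2 ← R2 − (4/3)·R1: [0, -8/3, -8/3, 0, 0]
R3 ← R3 − (2/3)·R1: [0, 20/3, -16/3, -4, -8]
R5 ← R5 − (2/3)·R1: [0, 17/3, -10/3, -3, -6]
R6 ← R6 + (4/3)·R1: [0, -4/3, 32/3, 4, 8]
R3 ← R3 + (5/2)·R2: [0, 0, -12, -4, -8]
R4 ← R4 + (21/8)·R2: [0, 0, -9, -3, -6]
R5 ← R5 + (17/8)·R2: [0, 0, -9, -3, -6]
R6 ← R6 − (1/2)·R2: [0, 0, 12, 4, 8]
R4 ← R4 − (3/4)·R3: [0, 0, 0, 0, 0]
R5 ← R5 − (3/4)·R3: [0, 0, 0, 0, 0]
R6 ← R6 + R3: [0, 0, 0, 0, 0]
Echelon form has 3 nonzero rows, so rank(C) = 3.
The row space has dimension equal to the rank: 3.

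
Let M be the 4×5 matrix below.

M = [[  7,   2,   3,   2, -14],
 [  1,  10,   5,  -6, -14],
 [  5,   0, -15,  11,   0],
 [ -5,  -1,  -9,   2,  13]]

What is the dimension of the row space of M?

Row reduce to echelon form.
R2 ← R2 − (1/7)·R1: [0, 68/7, 32/7, -44/7, -12]
R3 ← R3 − (5/7)·R1: [0, -10/7, -120/7, 67/7, 10]
R4 ← R4 + (5/7)·R1: [0, 3/7, -48/7, 24/7, 3]
R3 ← R3 + (5/34)·R2: [0, 0, -280/17, 147/17, 140/17]
R4 ← R4 − (3/68)·R2: [0, 0, -120/17, 63/17, 60/17]
R4 ← R4 − (3/7)·R3: [0, 0, 0, 0, 0]
Echelon form has 3 nonzero rows, so rank(M) = 3.
The row space has dimension equal to the rank: 3.

3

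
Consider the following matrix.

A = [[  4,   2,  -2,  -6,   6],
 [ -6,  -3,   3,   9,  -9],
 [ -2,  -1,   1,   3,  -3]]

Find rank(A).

1

Row reduce to echelon form.
R2 ← R2 + (3/2)·R1: [0, 0, 0, 0, 0]
R3 ← R3 + (1/2)·R1: [0, 0, 0, 0, 0]
Echelon form has 1 nonzero row, so rank(A) = 1.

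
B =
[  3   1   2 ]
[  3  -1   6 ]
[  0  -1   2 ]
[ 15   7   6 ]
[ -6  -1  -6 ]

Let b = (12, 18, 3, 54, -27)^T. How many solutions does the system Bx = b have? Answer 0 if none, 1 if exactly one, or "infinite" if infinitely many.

infinite

Row reduce the augmented matrix [B | b].
R2 ← R2 − R1: [0, -2, 4, 6]
R4 ← R4 − (5)·R1: [0, 2, -4, -6]
R5 ← R5 + (2)·R1: [0, 1, -2, -3]
R3 ← R3 − (1/2)·R2: [0, 0, 0, 0]
R4 ← R4 + R2: [0, 0, 0, 0]
R5 ← R5 + (1/2)·R2: [0, 0, 0, 0]
The echelon form has 2 nonzero rows, and every pivot lies in the first 3 columns, so rank(B) = rank([B|b]) = 2.
The system is consistent.
rank = 2 < 3 unknowns, so there are infinitely many solutions.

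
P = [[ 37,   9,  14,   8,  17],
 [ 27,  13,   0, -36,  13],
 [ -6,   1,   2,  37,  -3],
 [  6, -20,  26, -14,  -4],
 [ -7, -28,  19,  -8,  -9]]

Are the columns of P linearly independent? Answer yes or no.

Row reduce P to echelon form.
R2 ← R2 − (27/37)·R1: [0, 238/37, -378/37, -1548/37, 22/37]
R3 ← R3 + (6/37)·R1: [0, 91/37, 158/37, 1417/37, -9/37]
R4 ← R4 − (6/37)·R1: [0, -794/37, 878/37, -566/37, -250/37]
R5 ← R5 + (7/37)·R1: [0, -973/37, 801/37, -240/37, -214/37]
R3 ← R3 − (13/34)·R2: [0, 0, 139/17, 923/17, -8/17]
R4 ← R4 + (397/119)·R2: [0, 0, -176/17, -18430/119, -568/119]
R5 ← R5 + (139/34)·R2: [0, 0, -342/17, -3018/17, -57/17]
R4 ← R4 + (176/139)·R3: [0, 0, 0, -83802/973, -5224/973]
R5 ← R5 + (342/139)·R3: [0, 0, 0, -6108/139, -627/139]
R5 ← R5 − (7126/13967)·R4: [0, 0, 0, 0, -24743/13967]
5 pivots among 5 columns.
Every column is a pivot column, so the columns are linearly independent.

yes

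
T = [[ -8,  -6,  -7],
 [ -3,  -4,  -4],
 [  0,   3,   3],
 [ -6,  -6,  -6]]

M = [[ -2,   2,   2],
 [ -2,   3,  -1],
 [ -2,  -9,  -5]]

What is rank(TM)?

First compute TM:
[[ 42,  29,  25],
 [ 22,  18,  18],
 [-12, -18, -18],
 [ 36,  24,  24]]
Now row reduce the product.
R2 ← R2 − (11/21)·R1: [0, 59/21, 103/21]
R3 ← R3 + (2/7)·R1: [0, -68/7, -76/7]
R4 ← R4 − (6/7)·R1: [0, -6/7, 18/7]
R3 ← R3 + (204/59)·R2: [0, 0, 360/59]
R4 ← R4 + (18/59)·R2: [0, 0, 240/59]
R4 ← R4 − (2/3)·R3: [0, 0, 0]
3 nonzero rows, so rank(TM) = 3.

3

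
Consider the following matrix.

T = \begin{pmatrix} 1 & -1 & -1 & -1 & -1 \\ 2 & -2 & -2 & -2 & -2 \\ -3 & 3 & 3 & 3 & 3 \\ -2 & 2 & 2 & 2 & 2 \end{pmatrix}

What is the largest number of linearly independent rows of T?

Row reduce to echelon form.
R2 ← R2 − (2)·R1: [0, 0, 0, 0, 0]
R3 ← R3 + (3)·R1: [0, 0, 0, 0, 0]
R4 ← R4 + (2)·R1: [0, 0, 0, 0, 0]
Echelon form has 1 nonzero row, so rank(T) = 1.
The rank gives the maximum number of linearly independent rows: 1.

1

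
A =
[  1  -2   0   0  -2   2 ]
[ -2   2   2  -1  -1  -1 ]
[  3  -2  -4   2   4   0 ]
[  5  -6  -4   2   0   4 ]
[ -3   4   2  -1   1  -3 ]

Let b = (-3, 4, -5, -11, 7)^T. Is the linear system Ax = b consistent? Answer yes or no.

yes

Row reduce the augmented matrix [A | b].
R2 ← R2 + (2)·R1: [0, -2, 2, -1, -5, 3, -2]
R3 ← R3 − (3)·R1: [0, 4, -4, 2, 10, -6, 4]
R4 ← R4 − (5)·R1: [0, 4, -4, 2, 10, -6, 4]
R5 ← R5 + (3)·R1: [0, -2, 2, -1, -5, 3, -2]
R3 ← R3 + (2)·R2: [0, 0, 0, 0, 0, 0, 0]
R4 ← R4 + (2)·R2: [0, 0, 0, 0, 0, 0, 0]
R5 ← R5 − R2: [0, 0, 0, 0, 0, 0, 0]
The echelon form has 2 nonzero rows, and every pivot lies in the first 6 columns, so rank(A) = rank([A|b]) = 2.
The system is consistent.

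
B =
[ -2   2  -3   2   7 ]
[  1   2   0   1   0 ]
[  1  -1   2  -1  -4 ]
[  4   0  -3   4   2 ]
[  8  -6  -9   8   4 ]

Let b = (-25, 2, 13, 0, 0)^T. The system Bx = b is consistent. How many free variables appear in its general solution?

0

Row reduce the augmented matrix [B | b].
R2 ← R2 + (1/2)·R1: [0, 3, -3/2, 2, 7/2, -21/2]
R3 ← R3 + (1/2)·R1: [0, 0, 1/2, 0, -1/2, 1/2]
R4 ← R4 + (2)·R1: [0, 4, -9, 8, 16, -50]
R5 ← R5 + (4)·R1: [0, 2, -21, 16, 32, -100]
R4 ← R4 − (4/3)·R2: [0, 0, -7, 16/3, 34/3, -36]
R5 ← R5 − (2/3)·R2: [0, 0, -20, 44/3, 89/3, -93]
R4 ← R4 + (14)·R3: [0, 0, 0, 16/3, 13/3, -29]
R5 ← R5 + (40)·R3: [0, 0, 0, 44/3, 29/3, -73]
R5 ← R5 − (11/4)·R4: [0, 0, 0, 0, -9/4, 27/4]
The echelon form has 5 nonzero rows, and every pivot lies in the first 5 columns, so rank(B) = rank([B|b]) = 5.
The system is consistent.
Free variables = (unknowns) − (rank) = 5 − 5 = 0.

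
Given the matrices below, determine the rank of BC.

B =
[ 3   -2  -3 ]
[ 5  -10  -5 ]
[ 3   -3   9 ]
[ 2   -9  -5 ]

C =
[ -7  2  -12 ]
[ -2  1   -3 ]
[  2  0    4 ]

2

First compute BC:
[[-23,   4, -42],
 [-25,   0, -50],
 [  3,   3,   9],
 [ -6,  -5, -17]]
Now row reduce the product.
R2 ← R2 − (25/23)·R1: [0, -100/23, -100/23]
R3 ← R3 + (3/23)·R1: [0, 81/23, 81/23]
R4 ← R4 − (6/23)·R1: [0, -139/23, -139/23]
R3 ← R3 + (81/100)·R2: [0, 0, 0]
R4 ← R4 − (139/100)·R2: [0, 0, 0]
2 nonzero rows, so rank(BC) = 2.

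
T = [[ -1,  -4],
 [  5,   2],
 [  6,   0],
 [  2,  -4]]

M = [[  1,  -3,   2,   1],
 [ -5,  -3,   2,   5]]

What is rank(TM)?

First compute TM:
[[ 19,  15, -10, -21],
 [ -5, -21,  14,  15],
 [  6, -18,  12,   6],
 [ 22,   6,  -4, -18]]
Now row reduce the product.
R2 ← R2 + (5/19)·R1: [0, -324/19, 216/19, 180/19]
R3 ← R3 − (6/19)·R1: [0, -432/19, 288/19, 240/19]
R4 ← R4 − (22/19)·R1: [0, -216/19, 144/19, 120/19]
R3 ← R3 − (4/3)·R2: [0, 0, 0, 0]
R4 ← R4 − (2/3)·R2: [0, 0, 0, 0]
2 nonzero rows, so rank(TM) = 2.

2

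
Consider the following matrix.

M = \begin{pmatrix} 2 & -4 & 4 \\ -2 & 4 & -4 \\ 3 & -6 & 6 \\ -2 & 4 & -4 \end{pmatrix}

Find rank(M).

Row reduce to echelon form.
R2 ← R2 + R1: [0, 0, 0]
R3 ← R3 − (3/2)·R1: [0, 0, 0]
R4 ← R4 + R1: [0, 0, 0]
Echelon form has 1 nonzero row, so rank(M) = 1.

1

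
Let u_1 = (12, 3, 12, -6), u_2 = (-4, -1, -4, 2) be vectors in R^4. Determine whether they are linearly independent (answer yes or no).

Form the matrix with these vectors as rows and row reduce.
R2 ← R2 + (1/3)·R1: [0, 0, 0, 0]
1 nonzero row, so the 2 vectors span a space of dimension 1.
Since 1 < 2, the vectors are linearly dependent.

no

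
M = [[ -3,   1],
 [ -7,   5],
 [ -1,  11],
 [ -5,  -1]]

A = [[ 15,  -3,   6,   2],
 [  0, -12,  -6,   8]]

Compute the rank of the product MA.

First compute MA:
[[-45,  -3, -24,   2],
 [-105, -39, -72,  26],
 [-15, -129, -72,  86],
 [-75,  27, -24, -18]]
Now row reduce the product.
R2 ← R2 − (7/3)·R1: [0, -32, -16, 64/3]
R3 ← R3 − (1/3)·R1: [0, -128, -64, 256/3]
R4 ← R4 − (5/3)·R1: [0, 32, 16, -64/3]
R3 ← R3 − (4)·R2: [0, 0, 0, 0]
R4 ← R4 + R2: [0, 0, 0, 0]
2 nonzero rows, so rank(MA) = 2.

2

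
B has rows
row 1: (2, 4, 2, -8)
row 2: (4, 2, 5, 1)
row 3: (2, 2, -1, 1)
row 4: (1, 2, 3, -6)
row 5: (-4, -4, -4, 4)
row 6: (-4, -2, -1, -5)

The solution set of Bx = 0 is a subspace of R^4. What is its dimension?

1

Row reduce to echelon form.
R2 ← R2 − (2)·R1: [0, -6, 1, 17]
R3 ← R3 − R1: [0, -2, -3, 9]
R4 ← R4 − (1/2)·R1: [0, 0, 2, -2]
R5 ← R5 + (2)·R1: [0, 4, 0, -12]
R6 ← R6 + (2)·R1: [0, 6, 3, -21]
R3 ← R3 − (1/3)·R2: [0, 0, -10/3, 10/3]
R5 ← R5 + (2/3)·R2: [0, 0, 2/3, -2/3]
R6 ← R6 + R2: [0, 0, 4, -4]
R4 ← R4 + (3/5)·R3: [0, 0, 0, 0]
R5 ← R5 + (1/5)·R3: [0, 0, 0, 0]
R6 ← R6 + (6/5)·R3: [0, 0, 0, 0]
3 nonzero rows, so rank(B) = 3.
B has 4 columns; by rank–nullity, nullity = 4 − 3 = 1.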